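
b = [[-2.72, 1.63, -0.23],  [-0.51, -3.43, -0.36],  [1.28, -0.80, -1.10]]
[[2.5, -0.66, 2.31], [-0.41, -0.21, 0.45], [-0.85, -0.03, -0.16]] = b @[[-0.74,0.22,-0.75], [0.26,0.0,0.06], [-0.28,0.28,-0.77]]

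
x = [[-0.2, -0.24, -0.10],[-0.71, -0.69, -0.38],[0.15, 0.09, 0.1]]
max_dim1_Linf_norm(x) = 0.71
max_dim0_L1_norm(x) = 1.06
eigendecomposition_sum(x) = [[-0.22, -0.23, -0.11], [-0.66, -0.70, -0.34], [0.10, 0.1, 0.05]] + [[0.0, -0.00, -0.00], [-0.0, 0.00, 0.00], [-0.00, 0.00, 0.0]] + [[0.02, -0.00, 0.02],  [-0.05, 0.01, -0.04],  [0.06, -0.01, 0.05]]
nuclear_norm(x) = 1.19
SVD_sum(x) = [[-0.22, -0.21, -0.12],  [-0.71, -0.69, -0.38],  [0.13, 0.13, 0.07]] + [[0.02, -0.03, 0.02], [-0.0, 0.00, -0.0], [0.02, -0.04, 0.03]] + [[0.0, -0.0, -0.00], [-0.0, 0.00, 0.00], [-0.00, 0.00, 0.00]]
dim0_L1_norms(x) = [1.06, 1.02, 0.58]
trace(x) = -0.79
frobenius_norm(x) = 1.13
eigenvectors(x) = [[0.31, 0.60, 0.25], [0.94, -0.20, -0.61], [-0.14, -0.77, 0.75]]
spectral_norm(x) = 1.13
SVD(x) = [[-0.29, 0.58, -0.76], [-0.94, -0.03, 0.34], [0.17, 0.82, 0.55]] @ diag([1.12639566287081, 0.06330340209789999, 0.005048757140181746]) @ [[0.67,0.65,0.36],[0.42,-0.73,0.54],[-0.62,0.21,0.76]]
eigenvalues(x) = [-0.87, 0.01, 0.08]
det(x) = -0.00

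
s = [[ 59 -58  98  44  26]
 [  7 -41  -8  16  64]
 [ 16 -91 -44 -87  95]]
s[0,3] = 44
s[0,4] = 26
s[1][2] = -8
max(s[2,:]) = 95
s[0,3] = 44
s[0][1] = -58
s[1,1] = -41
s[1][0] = 7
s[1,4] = 64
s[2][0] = 16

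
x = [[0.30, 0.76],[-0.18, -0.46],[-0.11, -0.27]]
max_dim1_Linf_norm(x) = 0.76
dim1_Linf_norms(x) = [0.76, 0.46, 0.27]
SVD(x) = [[-0.82, 0.05], [0.49, -0.45], [0.29, 0.89]] @ diag([0.9982924212013806, 0.003498824357607741]) @ [[-0.37, -0.93], [-0.93, 0.37]]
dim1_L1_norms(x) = [1.06, 0.64, 0.38]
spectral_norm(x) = 1.00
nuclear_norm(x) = 1.00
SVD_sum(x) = [[0.3, 0.76], [-0.18, -0.46], [-0.11, -0.27]] + [[-0.0, 0.0], [0.0, -0.00], [-0.00, 0.00]]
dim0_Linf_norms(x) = [0.3, 0.76]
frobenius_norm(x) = 1.00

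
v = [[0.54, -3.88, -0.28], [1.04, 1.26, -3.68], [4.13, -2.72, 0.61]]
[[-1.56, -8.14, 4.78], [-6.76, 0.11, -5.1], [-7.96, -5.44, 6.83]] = v @ [[-2.10, -0.07, 0.68], [0.02, 2.04, -1.22], [1.25, 0.65, 1.16]]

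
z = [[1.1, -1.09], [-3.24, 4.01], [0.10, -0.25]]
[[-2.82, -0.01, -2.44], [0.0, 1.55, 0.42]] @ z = [[-3.31, 3.64], [-4.98, 6.11]]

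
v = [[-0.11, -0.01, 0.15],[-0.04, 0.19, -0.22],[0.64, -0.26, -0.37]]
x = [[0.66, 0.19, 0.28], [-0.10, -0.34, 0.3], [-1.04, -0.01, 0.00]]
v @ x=[[-0.23, -0.02, -0.03], [0.18, -0.07, 0.05], [0.83, 0.21, 0.1]]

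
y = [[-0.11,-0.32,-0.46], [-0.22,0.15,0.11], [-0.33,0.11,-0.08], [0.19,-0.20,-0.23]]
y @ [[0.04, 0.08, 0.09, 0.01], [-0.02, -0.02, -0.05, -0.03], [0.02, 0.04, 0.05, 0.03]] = [[-0.01,-0.02,-0.02,-0.01],[-0.01,-0.02,-0.02,-0.0],[-0.02,-0.03,-0.04,-0.01],[0.01,0.01,0.02,0.00]]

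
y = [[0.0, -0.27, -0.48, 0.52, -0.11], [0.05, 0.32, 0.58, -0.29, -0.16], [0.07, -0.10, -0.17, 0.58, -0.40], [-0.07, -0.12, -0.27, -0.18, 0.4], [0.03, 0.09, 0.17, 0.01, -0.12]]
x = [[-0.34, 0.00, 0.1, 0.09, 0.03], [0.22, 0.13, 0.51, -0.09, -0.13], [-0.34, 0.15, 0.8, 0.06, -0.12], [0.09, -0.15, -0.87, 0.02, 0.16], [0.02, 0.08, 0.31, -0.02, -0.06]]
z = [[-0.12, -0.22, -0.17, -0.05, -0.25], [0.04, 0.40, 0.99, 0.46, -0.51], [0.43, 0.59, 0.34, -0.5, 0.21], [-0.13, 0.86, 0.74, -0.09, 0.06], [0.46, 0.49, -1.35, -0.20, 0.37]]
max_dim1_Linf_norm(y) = 0.58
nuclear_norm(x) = 1.95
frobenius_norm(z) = 2.55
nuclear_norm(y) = 2.01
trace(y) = -0.15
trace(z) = 0.90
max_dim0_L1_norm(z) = 3.59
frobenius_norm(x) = 1.48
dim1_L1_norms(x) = [0.56, 1.08, 1.47, 1.29, 0.49]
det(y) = -0.00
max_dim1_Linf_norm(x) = 0.87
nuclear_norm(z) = 4.64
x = y @ z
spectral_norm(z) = 2.00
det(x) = -0.00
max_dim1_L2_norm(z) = 1.57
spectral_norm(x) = 1.39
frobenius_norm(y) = 1.42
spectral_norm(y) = 1.17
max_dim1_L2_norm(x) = 0.9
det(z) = -0.17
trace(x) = 0.55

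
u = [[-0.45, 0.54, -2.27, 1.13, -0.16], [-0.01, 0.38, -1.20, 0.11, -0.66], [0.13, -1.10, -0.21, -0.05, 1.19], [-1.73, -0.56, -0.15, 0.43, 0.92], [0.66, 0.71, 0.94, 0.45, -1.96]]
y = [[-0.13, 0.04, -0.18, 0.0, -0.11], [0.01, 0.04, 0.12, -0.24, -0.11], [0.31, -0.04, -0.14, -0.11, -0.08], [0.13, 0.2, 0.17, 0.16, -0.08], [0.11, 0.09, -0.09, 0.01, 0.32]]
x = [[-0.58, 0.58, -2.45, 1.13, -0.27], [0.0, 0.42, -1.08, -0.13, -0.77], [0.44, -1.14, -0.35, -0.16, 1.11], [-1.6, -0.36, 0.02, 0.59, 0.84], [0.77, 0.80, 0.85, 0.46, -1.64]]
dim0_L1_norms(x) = [3.39, 3.3, 4.75, 2.47, 4.63]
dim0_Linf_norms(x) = [1.6, 1.14, 2.45, 1.13, 1.64]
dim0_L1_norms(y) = [0.69, 0.41, 0.7, 0.52, 0.7]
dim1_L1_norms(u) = [4.55, 2.36, 2.68, 3.79, 4.72]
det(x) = 3.53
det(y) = 0.00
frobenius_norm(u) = 4.68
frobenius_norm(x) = 4.63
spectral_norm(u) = 3.26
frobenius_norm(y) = 0.73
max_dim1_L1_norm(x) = 5.01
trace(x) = -1.56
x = y + u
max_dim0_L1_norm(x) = 4.75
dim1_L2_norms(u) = [2.64, 1.43, 1.64, 2.09, 2.42]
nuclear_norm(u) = 8.74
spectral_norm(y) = 0.40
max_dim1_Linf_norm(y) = 0.32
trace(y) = 0.25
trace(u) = -1.81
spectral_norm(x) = 3.11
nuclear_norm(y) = 1.57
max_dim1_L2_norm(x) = 2.83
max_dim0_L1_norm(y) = 0.7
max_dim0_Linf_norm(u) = 2.27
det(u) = 3.86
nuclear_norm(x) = 8.74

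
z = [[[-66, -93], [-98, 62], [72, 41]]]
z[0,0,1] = -93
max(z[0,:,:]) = 72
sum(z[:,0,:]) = -159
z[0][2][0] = 72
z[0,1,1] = 62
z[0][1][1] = 62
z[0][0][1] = -93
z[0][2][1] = 41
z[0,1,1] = 62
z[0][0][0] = -66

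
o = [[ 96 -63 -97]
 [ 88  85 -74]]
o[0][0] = 96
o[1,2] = -74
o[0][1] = -63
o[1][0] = 88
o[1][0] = 88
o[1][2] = -74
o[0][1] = -63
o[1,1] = 85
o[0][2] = -97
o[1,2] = -74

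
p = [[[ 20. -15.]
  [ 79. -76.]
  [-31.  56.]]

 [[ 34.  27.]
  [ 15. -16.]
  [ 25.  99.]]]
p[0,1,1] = -76.0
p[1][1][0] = 15.0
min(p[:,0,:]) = -15.0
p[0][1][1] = -76.0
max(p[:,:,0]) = 79.0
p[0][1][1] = -76.0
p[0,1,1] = -76.0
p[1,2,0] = 25.0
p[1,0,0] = 34.0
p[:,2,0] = [-31.0, 25.0]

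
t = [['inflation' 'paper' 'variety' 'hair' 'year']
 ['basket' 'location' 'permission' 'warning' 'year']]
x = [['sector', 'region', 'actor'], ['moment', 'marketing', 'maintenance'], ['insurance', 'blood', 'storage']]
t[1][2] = 'permission'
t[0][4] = 'year'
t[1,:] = ['basket', 'location', 'permission', 'warning', 'year']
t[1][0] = 'basket'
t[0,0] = 'inflation'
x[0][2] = 'actor'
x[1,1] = 'marketing'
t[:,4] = ['year', 'year']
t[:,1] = ['paper', 'location']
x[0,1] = 'region'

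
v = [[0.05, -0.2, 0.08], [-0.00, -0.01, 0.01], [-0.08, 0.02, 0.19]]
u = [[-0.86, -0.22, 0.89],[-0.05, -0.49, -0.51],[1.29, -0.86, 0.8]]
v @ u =[[0.07,0.02,0.21], [0.01,-0.0,0.01], [0.31,-0.16,0.07]]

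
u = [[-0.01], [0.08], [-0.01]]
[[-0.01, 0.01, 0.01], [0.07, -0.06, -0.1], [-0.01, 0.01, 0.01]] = u @ [[0.85, -0.77, -1.28]]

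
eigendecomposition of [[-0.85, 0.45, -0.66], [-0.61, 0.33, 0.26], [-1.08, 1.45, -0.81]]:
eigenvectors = [[0.11, -0.65, -0.8],[-0.68, -0.11, -0.59],[-0.73, -0.75, 0.02]]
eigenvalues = [0.71, -1.54, -0.5]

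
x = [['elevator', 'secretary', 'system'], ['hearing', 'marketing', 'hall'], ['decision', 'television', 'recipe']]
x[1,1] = 'marketing'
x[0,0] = 'elevator'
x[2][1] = 'television'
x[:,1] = ['secretary', 'marketing', 'television']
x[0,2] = 'system'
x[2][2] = 'recipe'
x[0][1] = 'secretary'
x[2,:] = ['decision', 'television', 'recipe']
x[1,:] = ['hearing', 'marketing', 'hall']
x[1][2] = 'hall'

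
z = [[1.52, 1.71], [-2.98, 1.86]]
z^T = [[1.52, -2.98], [1.71, 1.86]]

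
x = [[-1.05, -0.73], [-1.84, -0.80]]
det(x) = -0.50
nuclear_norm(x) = 2.58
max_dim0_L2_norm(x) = 2.12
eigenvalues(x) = [-2.09, 0.24]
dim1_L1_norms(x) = [1.78, 2.64]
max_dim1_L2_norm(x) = 2.01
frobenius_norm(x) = 2.38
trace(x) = -1.85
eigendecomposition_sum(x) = [[-1.16, -0.65], [-1.65, -0.93]] + [[0.11, -0.08], [-0.19, 0.13]]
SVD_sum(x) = [[-1.13, -0.57], [-1.79, -0.9]] + [[0.08, -0.16], [-0.05, 0.10]]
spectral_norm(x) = 2.37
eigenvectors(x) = [[-0.57, 0.49], [-0.82, -0.87]]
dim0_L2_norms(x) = [2.12, 1.08]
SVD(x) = [[-0.53, -0.85], [-0.85, 0.53]] @ diag([2.369791552024345, 0.21233935093158385]) @ [[0.89, 0.45],  [-0.45, 0.89]]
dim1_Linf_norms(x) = [1.05, 1.84]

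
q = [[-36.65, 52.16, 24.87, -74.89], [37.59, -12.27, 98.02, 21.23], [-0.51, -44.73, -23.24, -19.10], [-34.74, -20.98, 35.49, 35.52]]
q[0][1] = 52.16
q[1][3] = 21.23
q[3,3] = 35.52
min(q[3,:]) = -34.74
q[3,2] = 35.49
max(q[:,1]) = 52.16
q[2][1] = -44.73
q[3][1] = -20.98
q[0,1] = 52.16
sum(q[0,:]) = -34.510000000000005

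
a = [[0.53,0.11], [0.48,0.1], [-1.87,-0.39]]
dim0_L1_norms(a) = [2.88, 0.6]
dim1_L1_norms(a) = [0.64, 0.58, 2.26]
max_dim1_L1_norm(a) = 2.26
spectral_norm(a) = 2.05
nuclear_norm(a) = 2.05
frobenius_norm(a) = 2.05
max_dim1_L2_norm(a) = 1.91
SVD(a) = [[-0.26,0.94], [-0.24,0.13], [0.93,0.3]] @ diag([2.045091621853418, 0.000508158399084]) @ [[-0.98, -0.20], [0.20, -0.98]]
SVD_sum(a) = [[0.53, 0.11], [0.48, 0.1], [-1.87, -0.39]] + [[0.0, -0.00], [0.00, -0.0], [0.0, -0.00]]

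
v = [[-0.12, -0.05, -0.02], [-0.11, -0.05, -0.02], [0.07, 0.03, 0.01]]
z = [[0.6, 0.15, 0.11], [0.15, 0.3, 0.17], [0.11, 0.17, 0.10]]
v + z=[[0.48, 0.1, 0.09],[0.04, 0.25, 0.15],[0.18, 0.20, 0.11]]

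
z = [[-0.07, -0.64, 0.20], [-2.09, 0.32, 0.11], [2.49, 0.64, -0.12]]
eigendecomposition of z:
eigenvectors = [[0.33, 0.43, 0.06], [0.44, -0.83, 0.27], [-0.83, 0.36, 0.96]]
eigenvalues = [-1.44, 1.35, 0.22]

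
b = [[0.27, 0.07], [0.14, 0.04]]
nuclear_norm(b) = 0.32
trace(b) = 0.31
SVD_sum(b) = [[0.27, 0.07], [0.14, 0.04]] + [[0.00,-0.0], [-0.0,0.00]]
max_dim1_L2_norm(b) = 0.28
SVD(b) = [[-0.89,-0.46], [-0.46,0.89]] @ diag([0.31462660084468147, 0.0031783707967326645]) @ [[-0.97, -0.26],[-0.26, 0.97]]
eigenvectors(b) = [[0.89,-0.25], [0.46,0.97]]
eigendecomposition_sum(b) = [[0.27, 0.07],[0.14, 0.04]] + [[0.00, -0.00],[-0.00, 0.0]]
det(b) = 0.00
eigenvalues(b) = [0.31, 0.0]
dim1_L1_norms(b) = [0.34, 0.18]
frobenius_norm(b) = 0.31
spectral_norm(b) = 0.31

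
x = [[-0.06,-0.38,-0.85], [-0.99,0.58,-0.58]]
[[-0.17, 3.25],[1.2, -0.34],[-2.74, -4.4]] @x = [[-3.21,1.95,-1.74], [0.26,-0.65,-0.82], [4.52,-1.51,4.88]]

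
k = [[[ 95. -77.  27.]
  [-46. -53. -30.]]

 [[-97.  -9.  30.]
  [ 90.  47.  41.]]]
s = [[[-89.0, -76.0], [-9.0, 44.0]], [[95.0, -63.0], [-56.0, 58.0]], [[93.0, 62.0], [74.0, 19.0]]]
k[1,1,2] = 41.0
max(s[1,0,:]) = 95.0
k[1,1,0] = 90.0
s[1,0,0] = 95.0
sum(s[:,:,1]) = 44.0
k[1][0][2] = 30.0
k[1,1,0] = 90.0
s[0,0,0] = -89.0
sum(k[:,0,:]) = -31.0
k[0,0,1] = -77.0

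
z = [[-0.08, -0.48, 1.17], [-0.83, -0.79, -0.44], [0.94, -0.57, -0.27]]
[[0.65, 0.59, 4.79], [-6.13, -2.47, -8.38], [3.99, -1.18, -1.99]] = z @ [[5.42, 0.35, 2.45], [1.26, 2.01, 4.61], [1.44, 1.35, 6.15]]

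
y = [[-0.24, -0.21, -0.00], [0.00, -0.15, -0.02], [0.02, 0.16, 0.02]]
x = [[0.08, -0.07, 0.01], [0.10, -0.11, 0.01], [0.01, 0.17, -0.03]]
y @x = [[-0.04,0.04,-0.00], [-0.02,0.01,-0.00], [0.02,-0.02,0.00]]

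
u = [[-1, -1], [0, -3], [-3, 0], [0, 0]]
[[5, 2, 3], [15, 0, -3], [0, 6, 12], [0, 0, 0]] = u @ [[0, -2, -4], [-5, 0, 1]]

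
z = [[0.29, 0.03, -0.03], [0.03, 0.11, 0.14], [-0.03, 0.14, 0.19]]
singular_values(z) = [0.3, 0.29, 0.0]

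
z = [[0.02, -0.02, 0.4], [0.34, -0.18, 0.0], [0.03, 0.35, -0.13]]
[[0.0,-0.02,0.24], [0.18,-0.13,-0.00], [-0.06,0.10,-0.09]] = z @ [[0.42, -0.21, -0.02], [-0.21, 0.30, -0.03], [-0.02, -0.03, 0.59]]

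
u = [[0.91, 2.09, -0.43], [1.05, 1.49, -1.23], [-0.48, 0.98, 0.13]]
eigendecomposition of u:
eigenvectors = [[(0.77+0j), 0.44-0.42j, 0.44+0.42j], [(0.63+0j), 0.10+0.34j, 0.10-0.34j], [(0.1+0j), 0.71+0.00j, 0.71-0.00j]]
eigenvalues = [(2.57+0j), (-0.02+0.76j), (-0.02-0.76j)]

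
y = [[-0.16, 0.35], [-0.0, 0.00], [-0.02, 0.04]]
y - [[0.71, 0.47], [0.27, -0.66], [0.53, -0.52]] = [[-0.87, -0.12], [-0.27, 0.66], [-0.55, 0.56]]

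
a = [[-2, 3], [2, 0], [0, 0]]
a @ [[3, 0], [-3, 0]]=[[-15, 0], [6, 0], [0, 0]]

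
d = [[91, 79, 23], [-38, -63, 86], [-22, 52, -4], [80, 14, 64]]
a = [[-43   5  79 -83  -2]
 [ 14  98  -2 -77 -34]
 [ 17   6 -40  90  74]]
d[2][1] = 52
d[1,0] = -38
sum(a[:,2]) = 37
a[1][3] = -77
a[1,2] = -2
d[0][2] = 23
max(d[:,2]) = 86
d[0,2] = 23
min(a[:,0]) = -43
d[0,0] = 91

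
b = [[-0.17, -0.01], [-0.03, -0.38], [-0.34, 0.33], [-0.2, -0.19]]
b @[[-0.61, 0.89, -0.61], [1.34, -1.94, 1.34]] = [[0.09, -0.13, 0.09], [-0.49, 0.71, -0.49], [0.65, -0.94, 0.65], [-0.13, 0.19, -0.13]]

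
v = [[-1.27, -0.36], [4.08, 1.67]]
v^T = [[-1.27, 4.08], [-0.36, 1.67]]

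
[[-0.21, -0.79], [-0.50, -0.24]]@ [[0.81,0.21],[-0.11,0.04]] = [[-0.08, -0.08],[-0.38, -0.11]]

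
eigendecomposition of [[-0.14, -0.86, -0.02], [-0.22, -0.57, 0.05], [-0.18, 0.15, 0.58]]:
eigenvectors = [[0.78,0.88,-0.1], [0.63,-0.26,0.06], [0.03,0.41,0.99]]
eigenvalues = [-0.84, 0.1, 0.61]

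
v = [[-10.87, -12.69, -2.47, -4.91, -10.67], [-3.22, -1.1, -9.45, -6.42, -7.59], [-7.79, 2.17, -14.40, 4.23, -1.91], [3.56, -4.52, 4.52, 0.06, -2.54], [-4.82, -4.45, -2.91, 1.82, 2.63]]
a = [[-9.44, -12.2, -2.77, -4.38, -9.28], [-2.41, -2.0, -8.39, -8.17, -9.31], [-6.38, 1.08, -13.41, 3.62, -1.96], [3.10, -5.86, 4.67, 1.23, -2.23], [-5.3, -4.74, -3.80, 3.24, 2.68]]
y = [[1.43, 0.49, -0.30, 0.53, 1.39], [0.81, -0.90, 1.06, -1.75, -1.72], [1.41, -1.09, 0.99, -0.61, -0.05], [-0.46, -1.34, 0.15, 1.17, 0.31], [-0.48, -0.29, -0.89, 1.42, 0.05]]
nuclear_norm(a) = 57.85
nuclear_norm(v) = 58.68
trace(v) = -23.68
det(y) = 0.04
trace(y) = 2.74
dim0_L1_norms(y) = [4.59, 4.11, 3.39, 5.48, 3.52]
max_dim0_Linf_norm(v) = 14.4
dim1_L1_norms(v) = [41.61, 27.78, 30.5, 15.2, 16.63]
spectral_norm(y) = 3.73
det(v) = -47095.58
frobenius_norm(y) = 4.93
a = y + v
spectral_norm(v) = 25.01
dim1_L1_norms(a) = [38.07, 30.28, 26.45, 17.09, 19.76]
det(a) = -42744.55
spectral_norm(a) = 23.94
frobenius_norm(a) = 31.27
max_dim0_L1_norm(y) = 5.48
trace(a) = -20.94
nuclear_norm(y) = 8.92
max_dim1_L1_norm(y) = 6.24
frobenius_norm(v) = 32.23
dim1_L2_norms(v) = [20.57, 14.13, 17.15, 7.75, 7.86]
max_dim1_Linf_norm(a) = 13.41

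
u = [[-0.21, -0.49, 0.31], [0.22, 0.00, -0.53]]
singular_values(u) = [0.75, 0.38]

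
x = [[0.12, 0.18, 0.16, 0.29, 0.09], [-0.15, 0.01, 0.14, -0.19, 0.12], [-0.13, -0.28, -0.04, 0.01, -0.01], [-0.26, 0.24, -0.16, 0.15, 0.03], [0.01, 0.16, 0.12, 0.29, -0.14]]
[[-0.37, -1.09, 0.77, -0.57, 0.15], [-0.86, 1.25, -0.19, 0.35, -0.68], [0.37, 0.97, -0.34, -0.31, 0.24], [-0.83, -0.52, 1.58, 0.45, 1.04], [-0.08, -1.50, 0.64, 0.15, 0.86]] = x@[[2.19,-2.2,-1.67,-1.62,-1.64],[-2.06,-2.76,2.22,1.82,0.29],[-1.41,0.86,-1.42,0.35,-1.47],[0.46,-2.52,2.31,-1.81,2.48],[-1.88,2.93,1.44,-2.56,-2.06]]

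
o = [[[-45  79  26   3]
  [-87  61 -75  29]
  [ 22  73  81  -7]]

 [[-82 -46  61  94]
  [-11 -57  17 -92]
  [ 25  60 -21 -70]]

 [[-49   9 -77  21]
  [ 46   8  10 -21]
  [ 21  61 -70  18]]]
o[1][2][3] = -70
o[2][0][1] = 9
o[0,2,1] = 73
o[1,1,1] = -57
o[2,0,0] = -49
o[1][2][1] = 60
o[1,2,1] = 60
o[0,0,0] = -45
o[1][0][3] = 94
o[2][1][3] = -21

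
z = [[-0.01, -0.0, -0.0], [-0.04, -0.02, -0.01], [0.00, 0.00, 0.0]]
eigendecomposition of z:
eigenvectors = [[0.0, 0.24, 0.00], [1.0, -0.97, -0.45], [0.00, 0.0, 0.89]]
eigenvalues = [-0.02, -0.01, 0.0]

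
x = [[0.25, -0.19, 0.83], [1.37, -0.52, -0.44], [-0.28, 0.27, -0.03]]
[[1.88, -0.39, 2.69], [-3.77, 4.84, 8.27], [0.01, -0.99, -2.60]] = x@[[-2.99, 2.62, 4.39],[-2.77, -1.12, -4.99],[2.53, -1.51, 0.78]]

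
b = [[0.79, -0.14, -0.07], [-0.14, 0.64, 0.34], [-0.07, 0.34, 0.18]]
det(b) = -0.00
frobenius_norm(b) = 1.16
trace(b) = 1.61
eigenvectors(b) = [[0.67, -0.74, -0.01],[-0.66, -0.59, -0.47],[-0.34, -0.32, 0.88]]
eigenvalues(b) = [0.96, 0.65, -0.0]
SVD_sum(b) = [[0.43, -0.42, -0.22],[-0.42, 0.41, 0.22],[-0.22, 0.22, 0.11]] + [[0.36, 0.28, 0.15],[0.28, 0.23, 0.12],[0.15, 0.12, 0.07]] + [[-0.0, -0.00, 0.00], [-0.00, -0.0, 0.00], [0.0, 0.0, -0.00]]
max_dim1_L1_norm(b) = 1.12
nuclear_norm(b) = 1.61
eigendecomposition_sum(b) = [[0.43,-0.42,-0.22], [-0.42,0.41,0.22], [-0.22,0.22,0.11]] + [[0.36,0.28,0.15], [0.28,0.23,0.12], [0.15,0.12,0.07]] + [[-0.0,-0.00,0.0], [-0.00,-0.0,0.00], [0.00,0.00,-0.0]]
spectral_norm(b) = 0.96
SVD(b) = [[-0.67, -0.74, -0.01], [0.66, -0.59, -0.47], [0.34, -0.32, 0.88]] @ diag([0.9624696095921372, 0.6480370312926361, 0.0005066408847732327]) @ [[-0.67, 0.66, 0.34], [-0.74, -0.59, -0.32], [0.01, 0.47, -0.88]]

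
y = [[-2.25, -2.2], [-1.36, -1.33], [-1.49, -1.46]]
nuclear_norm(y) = 4.23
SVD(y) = [[-0.74,-0.46], [-0.45,-0.19], [-0.49,0.87]] @ diag([4.227611192314326, 0.001899109960552427]) @ [[0.71, 0.7], [0.70, -0.71]]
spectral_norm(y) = 4.23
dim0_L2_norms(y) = [3.02, 2.96]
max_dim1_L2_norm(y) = 3.15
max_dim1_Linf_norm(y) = 2.25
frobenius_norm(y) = 4.23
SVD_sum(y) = [[-2.25,-2.2], [-1.36,-1.33], [-1.49,-1.46]] + [[-0.0, 0.0],[-0.0, 0.0],[0.00, -0.00]]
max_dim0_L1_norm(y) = 5.1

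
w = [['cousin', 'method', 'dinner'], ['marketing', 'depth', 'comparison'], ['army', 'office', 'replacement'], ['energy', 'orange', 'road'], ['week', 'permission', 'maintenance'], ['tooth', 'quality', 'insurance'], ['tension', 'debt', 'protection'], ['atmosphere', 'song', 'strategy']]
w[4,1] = 'permission'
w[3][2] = 'road'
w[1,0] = 'marketing'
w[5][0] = 'tooth'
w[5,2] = 'insurance'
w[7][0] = 'atmosphere'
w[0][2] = 'dinner'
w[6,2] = 'protection'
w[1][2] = 'comparison'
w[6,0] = 'tension'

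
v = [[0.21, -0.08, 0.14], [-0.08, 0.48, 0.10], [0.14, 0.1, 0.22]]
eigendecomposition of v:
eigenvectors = [[-0.68, -0.72, -0.13], [-0.28, 0.09, 0.96], [0.68, -0.69, 0.26]]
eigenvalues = [0.04, 0.35, 0.52]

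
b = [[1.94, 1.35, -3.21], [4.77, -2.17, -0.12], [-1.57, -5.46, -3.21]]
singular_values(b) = [6.64, 5.4, 3.56]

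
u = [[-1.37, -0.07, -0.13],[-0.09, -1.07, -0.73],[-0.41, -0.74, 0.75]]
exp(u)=[[0.27, 0.01, -0.11], [0.07, 0.54, -0.78], [-0.37, -0.78, 2.5]]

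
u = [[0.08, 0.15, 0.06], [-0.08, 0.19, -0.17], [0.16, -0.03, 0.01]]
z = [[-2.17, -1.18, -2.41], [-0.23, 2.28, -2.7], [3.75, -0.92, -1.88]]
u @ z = [[0.02,  0.19,  -0.71], [-0.51,  0.68,  -0.00], [-0.3,  -0.27,  -0.32]]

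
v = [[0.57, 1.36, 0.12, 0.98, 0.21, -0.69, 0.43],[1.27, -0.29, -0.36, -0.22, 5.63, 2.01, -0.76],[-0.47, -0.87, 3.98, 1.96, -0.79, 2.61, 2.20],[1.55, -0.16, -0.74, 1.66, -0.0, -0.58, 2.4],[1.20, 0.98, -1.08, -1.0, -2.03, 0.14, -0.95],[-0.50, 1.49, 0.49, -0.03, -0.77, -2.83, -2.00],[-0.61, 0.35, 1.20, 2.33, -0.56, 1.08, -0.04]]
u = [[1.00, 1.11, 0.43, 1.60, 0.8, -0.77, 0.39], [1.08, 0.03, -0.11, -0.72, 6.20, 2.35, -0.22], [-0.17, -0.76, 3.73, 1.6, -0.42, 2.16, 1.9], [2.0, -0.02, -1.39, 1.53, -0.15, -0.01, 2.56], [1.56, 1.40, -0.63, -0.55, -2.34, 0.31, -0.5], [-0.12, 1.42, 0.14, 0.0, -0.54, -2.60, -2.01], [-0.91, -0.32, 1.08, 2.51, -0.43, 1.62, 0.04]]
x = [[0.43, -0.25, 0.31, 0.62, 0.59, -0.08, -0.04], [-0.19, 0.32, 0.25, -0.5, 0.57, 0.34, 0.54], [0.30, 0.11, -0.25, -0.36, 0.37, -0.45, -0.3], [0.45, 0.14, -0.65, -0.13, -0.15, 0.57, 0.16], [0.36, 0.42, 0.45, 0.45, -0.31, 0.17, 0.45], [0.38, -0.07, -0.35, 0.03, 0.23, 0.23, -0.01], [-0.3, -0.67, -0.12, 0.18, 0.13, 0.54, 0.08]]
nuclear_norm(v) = 24.58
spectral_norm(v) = 6.81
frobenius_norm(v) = 10.98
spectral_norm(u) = 7.24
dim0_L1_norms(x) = [2.41, 1.98, 2.38, 2.27, 2.35, 2.38, 1.58]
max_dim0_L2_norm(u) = 6.73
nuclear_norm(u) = 25.38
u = x + v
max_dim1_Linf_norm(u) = 6.2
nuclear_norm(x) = 5.69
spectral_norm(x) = 1.22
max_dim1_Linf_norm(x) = 0.67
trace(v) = 1.02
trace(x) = 0.37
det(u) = 484.28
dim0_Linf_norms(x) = [0.45, 0.67, 0.65, 0.62, 0.59, 0.57, 0.54]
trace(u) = 1.39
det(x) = -0.00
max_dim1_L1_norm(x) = 2.71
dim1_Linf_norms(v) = [1.36, 5.63, 3.98, 2.4, 2.03, 2.83, 2.33]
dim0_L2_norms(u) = [3.08, 2.43, 4.2, 3.82, 6.73, 4.5, 3.83]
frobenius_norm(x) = 2.52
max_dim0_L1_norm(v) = 9.99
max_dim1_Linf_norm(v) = 5.63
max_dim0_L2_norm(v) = 6.11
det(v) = 1066.86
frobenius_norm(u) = 11.30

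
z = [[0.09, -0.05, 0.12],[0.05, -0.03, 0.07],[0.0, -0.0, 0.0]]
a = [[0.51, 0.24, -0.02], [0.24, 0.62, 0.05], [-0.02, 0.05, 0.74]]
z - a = [[-0.42, -0.29, 0.14], [-0.19, -0.65, 0.02], [0.02, -0.05, -0.74]]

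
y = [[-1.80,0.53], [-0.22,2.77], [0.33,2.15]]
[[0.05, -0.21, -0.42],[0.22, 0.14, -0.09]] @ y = [[-0.18,-1.46],[-0.46,0.31]]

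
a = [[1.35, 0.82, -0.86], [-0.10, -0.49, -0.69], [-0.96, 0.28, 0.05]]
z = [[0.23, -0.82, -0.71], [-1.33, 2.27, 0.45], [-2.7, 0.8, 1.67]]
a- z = [[1.12, 1.64, -0.15], [1.23, -2.76, -1.14], [1.74, -0.52, -1.62]]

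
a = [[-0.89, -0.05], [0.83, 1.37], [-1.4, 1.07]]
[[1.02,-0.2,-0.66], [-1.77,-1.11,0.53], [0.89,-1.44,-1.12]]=a @ [[-1.11, 0.28, 0.75], [-0.62, -0.98, -0.07]]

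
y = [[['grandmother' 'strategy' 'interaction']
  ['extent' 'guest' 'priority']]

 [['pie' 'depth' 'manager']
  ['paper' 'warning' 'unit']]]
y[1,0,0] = 'pie'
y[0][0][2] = 'interaction'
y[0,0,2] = 'interaction'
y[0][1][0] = 'extent'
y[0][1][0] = 'extent'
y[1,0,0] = 'pie'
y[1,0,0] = 'pie'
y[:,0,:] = [['grandmother', 'strategy', 'interaction'], ['pie', 'depth', 'manager']]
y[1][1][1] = 'warning'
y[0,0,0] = 'grandmother'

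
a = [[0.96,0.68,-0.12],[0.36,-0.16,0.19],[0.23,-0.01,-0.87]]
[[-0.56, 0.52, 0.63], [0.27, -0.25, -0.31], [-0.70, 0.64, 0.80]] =a @ [[0.01, -0.01, -0.01], [-0.7, 0.64, 0.78], [0.82, -0.75, -0.93]]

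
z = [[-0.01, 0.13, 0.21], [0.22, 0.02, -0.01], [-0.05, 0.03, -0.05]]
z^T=[[-0.01, 0.22, -0.05], [0.13, 0.02, 0.03], [0.21, -0.01, -0.05]]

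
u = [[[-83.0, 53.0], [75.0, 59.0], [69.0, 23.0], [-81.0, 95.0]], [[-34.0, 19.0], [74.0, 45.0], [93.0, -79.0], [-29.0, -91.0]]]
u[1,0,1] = 19.0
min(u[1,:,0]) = -34.0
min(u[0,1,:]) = 59.0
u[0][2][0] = 69.0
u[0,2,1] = 23.0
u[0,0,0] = -83.0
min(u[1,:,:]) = -91.0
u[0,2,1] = 23.0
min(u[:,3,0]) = -81.0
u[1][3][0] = -29.0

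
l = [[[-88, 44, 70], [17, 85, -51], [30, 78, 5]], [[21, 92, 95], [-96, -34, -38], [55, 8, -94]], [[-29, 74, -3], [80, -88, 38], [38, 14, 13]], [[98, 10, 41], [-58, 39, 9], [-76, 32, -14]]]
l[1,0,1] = 92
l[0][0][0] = -88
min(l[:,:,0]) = -96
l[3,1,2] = 9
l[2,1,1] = -88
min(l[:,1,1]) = -88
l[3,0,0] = 98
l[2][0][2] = -3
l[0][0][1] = 44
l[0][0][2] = 70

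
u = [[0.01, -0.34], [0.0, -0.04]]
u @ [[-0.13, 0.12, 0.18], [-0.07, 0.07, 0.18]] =[[0.02,-0.02,-0.06],[0.00,-0.00,-0.01]]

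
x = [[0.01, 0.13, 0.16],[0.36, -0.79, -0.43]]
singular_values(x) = [0.98, 0.11]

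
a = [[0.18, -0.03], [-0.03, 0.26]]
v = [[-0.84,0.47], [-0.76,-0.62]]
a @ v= [[-0.13, 0.10], [-0.17, -0.18]]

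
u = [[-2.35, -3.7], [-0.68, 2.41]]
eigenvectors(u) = [[-0.99,0.58],  [-0.13,-0.82]]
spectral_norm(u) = 4.74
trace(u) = 0.06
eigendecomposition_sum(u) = [[-2.59, -1.83],[-0.34, -0.24]] + [[0.24, -1.87], [-0.34, 2.65]]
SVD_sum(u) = [[-1.7, -3.98], [0.77, 1.79]] + [[-0.65, 0.28], [-1.45, 0.62]]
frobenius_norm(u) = 5.05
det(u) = -8.18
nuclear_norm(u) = 6.47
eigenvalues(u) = [-2.83, 2.89]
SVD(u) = [[-0.91, 0.41],  [0.41, 0.91]] @ diag([4.744567607730208, 1.7239716400443614]) @ [[0.39, 0.92], [-0.92, 0.39]]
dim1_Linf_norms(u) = [3.7, 2.41]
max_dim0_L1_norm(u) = 6.11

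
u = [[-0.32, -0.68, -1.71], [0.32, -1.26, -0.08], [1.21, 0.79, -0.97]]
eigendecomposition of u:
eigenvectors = [[(0.76+0j),0.76-0.00j,0.35+0.00j], [0.08-0.12j,(0.08+0.12j),(-0.78+0j)], [(0.09-0.63j),(0.09+0.63j),0.52+0.00j]]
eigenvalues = [(-0.6+1.52j), (-0.6-1.52j), (-1.35+0j)]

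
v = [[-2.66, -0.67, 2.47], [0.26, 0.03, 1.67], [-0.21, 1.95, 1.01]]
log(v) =[[-2.92, -8.57, 7.9], [1.44, 2.76, -1.97], [-1.18, -1.55, 2.49]]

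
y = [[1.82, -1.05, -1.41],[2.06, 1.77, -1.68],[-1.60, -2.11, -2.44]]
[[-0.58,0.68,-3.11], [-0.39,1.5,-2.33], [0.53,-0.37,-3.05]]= y @ [[-0.33, 0.31, -0.52], [0.09, 0.24, 0.44], [-0.08, -0.26, 1.21]]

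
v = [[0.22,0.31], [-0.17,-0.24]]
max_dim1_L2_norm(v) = 0.38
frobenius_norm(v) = 0.48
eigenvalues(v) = [0.0, -0.02]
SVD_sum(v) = [[0.22, 0.31],[-0.17, -0.24]] + [[0.00, -0.0], [0.0, -0.00]]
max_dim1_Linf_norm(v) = 0.31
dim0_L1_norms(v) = [0.39, 0.55]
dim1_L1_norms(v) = [0.53, 0.41]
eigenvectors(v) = [[0.82, -0.79], [-0.57, 0.62]]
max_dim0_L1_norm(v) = 0.55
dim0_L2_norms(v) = [0.28, 0.39]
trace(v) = -0.02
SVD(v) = [[-0.79, 0.61], [0.61, 0.79]] @ diag([0.4806245485927124, 0.0002080626141398545]) @ [[-0.58, -0.82], [0.82, -0.58]]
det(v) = -0.00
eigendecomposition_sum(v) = [[0.04, 0.05], [-0.02, -0.03]] + [[0.18, 0.26], [-0.15, -0.21]]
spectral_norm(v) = 0.48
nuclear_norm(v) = 0.48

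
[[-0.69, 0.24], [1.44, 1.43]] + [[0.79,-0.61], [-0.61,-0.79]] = [[0.10, -0.37], [0.83, 0.64]]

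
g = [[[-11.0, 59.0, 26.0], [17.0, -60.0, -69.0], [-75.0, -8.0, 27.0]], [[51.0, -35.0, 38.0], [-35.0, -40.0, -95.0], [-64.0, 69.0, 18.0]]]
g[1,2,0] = -64.0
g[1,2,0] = -64.0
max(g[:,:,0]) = 51.0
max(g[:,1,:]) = 17.0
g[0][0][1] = 59.0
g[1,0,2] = 38.0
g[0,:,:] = [[-11.0, 59.0, 26.0], [17.0, -60.0, -69.0], [-75.0, -8.0, 27.0]]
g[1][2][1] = 69.0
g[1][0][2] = 38.0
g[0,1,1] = -60.0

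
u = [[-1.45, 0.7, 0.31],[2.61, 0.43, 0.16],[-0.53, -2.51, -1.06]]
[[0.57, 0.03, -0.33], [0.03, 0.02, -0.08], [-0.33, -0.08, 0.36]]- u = [[2.02, -0.67, -0.64], [-2.58, -0.41, -0.24], [0.2, 2.43, 1.42]]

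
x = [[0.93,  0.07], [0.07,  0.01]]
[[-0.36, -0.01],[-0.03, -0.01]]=x @[[-0.31,0.05], [-0.98,-0.86]]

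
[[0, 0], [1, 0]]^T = [[0, 1], [0, 0]]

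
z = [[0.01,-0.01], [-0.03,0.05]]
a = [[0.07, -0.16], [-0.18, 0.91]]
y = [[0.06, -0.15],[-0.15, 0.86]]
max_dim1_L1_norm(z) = 0.08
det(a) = 0.03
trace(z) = 0.06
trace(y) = 0.92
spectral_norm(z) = 0.06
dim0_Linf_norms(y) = [0.15, 0.86]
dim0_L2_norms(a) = [0.19, 0.92]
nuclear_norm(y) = 0.92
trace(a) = 0.98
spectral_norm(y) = 0.89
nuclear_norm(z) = 0.06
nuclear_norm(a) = 0.98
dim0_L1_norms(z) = [0.04, 0.06]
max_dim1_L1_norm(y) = 1.01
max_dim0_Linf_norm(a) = 0.91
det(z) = 0.00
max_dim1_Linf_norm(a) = 0.91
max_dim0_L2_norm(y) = 0.87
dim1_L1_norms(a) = [0.23, 1.09]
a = z + y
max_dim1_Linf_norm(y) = 0.86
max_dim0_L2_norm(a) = 0.92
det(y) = 0.03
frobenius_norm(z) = 0.06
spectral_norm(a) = 0.94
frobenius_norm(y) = 0.89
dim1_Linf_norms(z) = [0.01, 0.05]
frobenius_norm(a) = 0.94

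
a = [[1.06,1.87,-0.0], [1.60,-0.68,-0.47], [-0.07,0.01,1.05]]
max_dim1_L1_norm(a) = 2.93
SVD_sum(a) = [[1.42, 1.51, -0.20],[0.44, 0.46, -0.06],[-0.09, -0.1, 0.01]] + [[-0.35, 0.36, 0.21], [1.08, -1.09, -0.64], [-0.3, 0.3, 0.18]] + [[-0.01,0.0,-0.01], [0.09,-0.05,0.23], [0.32,-0.19,0.86]]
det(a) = -3.83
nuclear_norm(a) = 4.96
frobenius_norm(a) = 3.00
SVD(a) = [[-0.95, 0.30, -0.02], [-0.29, -0.92, 0.26], [0.06, 0.25, 0.97]] @ diag([2.180566789031638, 1.8091075957708527, 0.9713692323192362]) @ [[-0.68, -0.73, 0.09],[-0.65, 0.66, 0.39],[0.34, -0.2, 0.92]]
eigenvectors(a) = [[-0.56, 0.86, 0.28], [0.83, 0.50, -0.00], [-0.02, -0.05, 0.96]]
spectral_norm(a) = 2.18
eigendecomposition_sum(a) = [[-0.48, 0.84, 0.14], [0.72, -1.26, -0.21], [-0.01, 0.03, 0.0]] + [[1.53,1.01,-0.44], [0.88,0.58,-0.25], [-0.09,-0.06,0.03]] + [[0.01, 0.01, 0.29],[-0.00, -0.00, -0.0],[0.03, 0.04, 1.02]]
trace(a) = 1.43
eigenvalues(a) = [-1.74, 2.14, 1.03]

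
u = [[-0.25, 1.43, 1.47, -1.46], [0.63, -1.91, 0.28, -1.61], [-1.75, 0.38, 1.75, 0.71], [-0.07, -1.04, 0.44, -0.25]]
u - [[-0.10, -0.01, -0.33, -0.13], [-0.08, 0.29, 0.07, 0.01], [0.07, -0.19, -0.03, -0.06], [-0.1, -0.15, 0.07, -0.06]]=[[-0.15, 1.44, 1.8, -1.33], [0.71, -2.2, 0.21, -1.62], [-1.82, 0.57, 1.78, 0.77], [0.03, -0.89, 0.37, -0.19]]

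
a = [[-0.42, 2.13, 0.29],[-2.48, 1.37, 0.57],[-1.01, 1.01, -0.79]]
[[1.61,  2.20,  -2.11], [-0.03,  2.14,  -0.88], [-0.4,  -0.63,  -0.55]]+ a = [[1.19, 4.33, -1.82], [-2.51, 3.51, -0.31], [-1.41, 0.38, -1.34]]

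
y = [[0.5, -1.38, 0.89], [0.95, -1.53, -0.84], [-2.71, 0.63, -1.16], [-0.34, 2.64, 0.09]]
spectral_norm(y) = 3.93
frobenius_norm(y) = 4.80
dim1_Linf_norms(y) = [1.38, 1.53, 2.71, 2.64]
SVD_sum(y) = [[0.92, -1.18, 0.24], [0.99, -1.27, 0.26], [-1.41, 1.81, -0.37], [-1.36, 1.75, -0.36]] + [[-0.06, -0.06, -0.04], [-0.45, -0.42, -0.32], [-1.25, -1.16, -0.89], [0.92, 0.85, 0.65]] + [[-0.36, -0.14, 0.69], [0.41, 0.16, -0.78], [-0.05, -0.02, 0.10], [0.11, 0.04, -0.2]]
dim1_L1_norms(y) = [2.77, 3.32, 4.5, 3.07]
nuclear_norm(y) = 7.63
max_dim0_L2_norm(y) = 3.41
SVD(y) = [[-0.39, 0.04, 0.65], [-0.42, 0.28, -0.73], [0.59, 0.77, 0.09], [0.57, -0.57, -0.19]] @ diag([3.9261185502422657, 2.482845966399053, 1.223302512291837]) @ [[-0.61, 0.78, -0.16], [-0.65, -0.6, -0.46], [-0.46, -0.18, 0.87]]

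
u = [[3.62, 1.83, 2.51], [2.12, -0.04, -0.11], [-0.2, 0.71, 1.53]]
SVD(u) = [[-0.93, 0.10, -0.34], [-0.31, -0.69, 0.65], [-0.17, 0.72, 0.67]] @ diag([5.100322442288826, 2.0230461080293973, 0.20123476208663615]) @ [[-0.79,-0.36,-0.50], [-0.61,0.36,0.71], [0.07,-0.86,0.50]]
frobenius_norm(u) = 5.49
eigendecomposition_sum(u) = [[3.58,1.87,2.90], [1.65,0.86,1.33], [0.15,0.08,0.12]] + [[-0.06, 0.12, 0.08], [0.26, -0.54, -0.36], [-0.10, 0.2, 0.14]] + [[0.09,-0.16,-0.46], [0.21,-0.36,-1.08], [-0.25,0.43,1.27]]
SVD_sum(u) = [[3.75, 1.7, 2.4], [1.26, 0.57, 0.81], [0.68, 0.31, 0.44]] + [[-0.12, 0.07, 0.14], [0.85, -0.50, -0.98], [-0.89, 0.52, 1.03]] + [[-0.00, 0.06, -0.03], [0.01, -0.11, 0.07], [0.01, -0.12, 0.07]]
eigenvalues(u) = [4.56, -0.45, 1.0]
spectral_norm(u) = 5.10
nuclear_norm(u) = 7.32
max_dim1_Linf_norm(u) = 3.62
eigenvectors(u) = [[-0.91,-0.2,-0.27], [-0.42,0.92,-0.62], [-0.04,-0.35,0.73]]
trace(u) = 5.11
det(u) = -2.08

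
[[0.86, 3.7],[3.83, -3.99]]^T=[[0.86, 3.83], [3.7, -3.99]]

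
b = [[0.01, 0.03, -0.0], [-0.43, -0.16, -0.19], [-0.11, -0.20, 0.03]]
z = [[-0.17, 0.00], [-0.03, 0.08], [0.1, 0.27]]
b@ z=[[-0.00, 0.0], [0.06, -0.06], [0.03, -0.01]]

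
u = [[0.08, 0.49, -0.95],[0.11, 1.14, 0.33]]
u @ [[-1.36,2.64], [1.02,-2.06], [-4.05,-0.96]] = [[4.24, 0.11], [-0.32, -2.37]]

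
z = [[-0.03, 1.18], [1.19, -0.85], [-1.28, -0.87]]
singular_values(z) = [1.75, 1.69]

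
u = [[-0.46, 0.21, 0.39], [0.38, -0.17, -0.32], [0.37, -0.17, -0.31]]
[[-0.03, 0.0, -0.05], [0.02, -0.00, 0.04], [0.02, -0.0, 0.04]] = u @ [[-0.03, -0.02, 0.1], [-0.07, 0.07, -0.02], [-0.07, -0.05, 0.01]]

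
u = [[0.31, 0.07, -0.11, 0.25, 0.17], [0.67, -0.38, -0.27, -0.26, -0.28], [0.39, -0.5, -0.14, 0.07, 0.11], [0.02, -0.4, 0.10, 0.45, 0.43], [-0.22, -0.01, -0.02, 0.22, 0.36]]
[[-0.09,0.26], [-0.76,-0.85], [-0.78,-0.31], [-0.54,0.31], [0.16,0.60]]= u @[[-1.02, -0.09], [1.02, 0.87], [-1.09, 0.11], [0.47, -0.29], [-0.49, 1.81]]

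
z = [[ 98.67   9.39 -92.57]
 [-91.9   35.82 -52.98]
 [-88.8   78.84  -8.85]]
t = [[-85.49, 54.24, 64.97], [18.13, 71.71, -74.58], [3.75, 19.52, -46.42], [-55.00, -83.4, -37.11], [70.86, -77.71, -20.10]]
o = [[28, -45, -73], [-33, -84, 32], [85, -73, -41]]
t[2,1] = 19.52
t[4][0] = 70.86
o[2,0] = 85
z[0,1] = 9.39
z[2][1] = 78.84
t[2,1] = 19.52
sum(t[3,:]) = -175.51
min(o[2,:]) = -73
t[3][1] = -83.4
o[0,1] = -45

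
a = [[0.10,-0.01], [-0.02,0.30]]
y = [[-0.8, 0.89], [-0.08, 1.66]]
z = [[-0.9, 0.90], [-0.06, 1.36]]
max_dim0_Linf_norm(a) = 0.3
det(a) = 0.03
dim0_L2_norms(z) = [0.9, 1.63]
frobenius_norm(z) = 1.86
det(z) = -1.17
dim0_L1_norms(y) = [0.88, 2.55]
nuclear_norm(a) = 0.40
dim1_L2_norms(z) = [1.27, 1.36]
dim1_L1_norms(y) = [1.69, 1.74]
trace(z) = 0.46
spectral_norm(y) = 1.94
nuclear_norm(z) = 2.41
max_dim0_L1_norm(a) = 0.31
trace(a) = 0.40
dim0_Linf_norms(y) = [0.8, 1.66]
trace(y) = 0.86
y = z + a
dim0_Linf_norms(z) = [0.9, 1.36]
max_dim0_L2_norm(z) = 1.63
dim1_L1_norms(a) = [0.11, 0.32]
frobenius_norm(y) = 2.05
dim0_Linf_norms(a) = [0.1, 0.3]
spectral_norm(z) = 1.74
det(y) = -1.26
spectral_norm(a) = 0.30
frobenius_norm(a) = 0.32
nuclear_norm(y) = 2.59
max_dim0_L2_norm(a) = 0.3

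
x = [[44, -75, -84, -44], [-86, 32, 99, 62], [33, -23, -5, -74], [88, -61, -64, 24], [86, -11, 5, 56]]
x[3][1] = -61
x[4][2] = 5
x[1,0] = -86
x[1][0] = -86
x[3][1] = -61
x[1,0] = -86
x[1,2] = 99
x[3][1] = -61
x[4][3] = 56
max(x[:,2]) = 99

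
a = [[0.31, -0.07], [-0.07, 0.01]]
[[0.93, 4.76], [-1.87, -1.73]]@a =[[-0.04,  -0.02], [-0.46,  0.11]]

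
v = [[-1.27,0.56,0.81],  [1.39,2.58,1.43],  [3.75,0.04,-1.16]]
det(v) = -0.01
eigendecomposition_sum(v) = [[-1.57, 0.16, 0.61], [-0.51, 0.05, 0.20], [3.46, -0.35, -1.35]] + [[0.00,-0.0,0.0], [-0.00,0.00,-0.00], [0.0,-0.0,0.0]] + [[0.30, 0.4, 0.20], [1.90, 2.53, 1.23], [0.29, 0.39, 0.19]]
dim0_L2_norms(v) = [4.2, 2.64, 2.01]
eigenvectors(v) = [[0.41, -0.25, -0.16], [0.13, 0.57, -0.98], [-0.90, -0.78, -0.15]]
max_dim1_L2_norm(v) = 3.93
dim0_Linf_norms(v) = [3.75, 2.58, 1.43]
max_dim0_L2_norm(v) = 4.2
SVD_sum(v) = [[-1.22, -0.24, 0.21],  [1.54, 0.3, -0.27],  [3.71, 0.72, -0.65]] + [[-0.05,0.8,0.60], [-0.15,2.28,1.70], [0.04,-0.68,-0.51]] + [[0.00, -0.0, 0.0], [-0.00, 0.00, -0.00], [0.0, -0.0, 0.00]]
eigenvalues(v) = [-2.87, 0.0, 3.02]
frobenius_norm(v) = 5.35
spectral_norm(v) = 4.34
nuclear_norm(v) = 7.47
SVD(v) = [[-0.29, -0.32, 0.90],  [0.37, -0.91, -0.20],  [0.88, 0.27, 0.38]] @ diag([4.3351324250629775, 3.1356540055322686, 0.000902638926486905]) @ [[0.97, 0.19, -0.17],[0.05, -0.80, -0.60],[0.25, -0.57, 0.78]]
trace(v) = 0.15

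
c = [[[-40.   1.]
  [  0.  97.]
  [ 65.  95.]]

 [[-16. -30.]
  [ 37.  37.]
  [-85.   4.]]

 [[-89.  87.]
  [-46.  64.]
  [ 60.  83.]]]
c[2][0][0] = -89.0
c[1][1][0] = 37.0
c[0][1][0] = 0.0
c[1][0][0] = -16.0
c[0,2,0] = 65.0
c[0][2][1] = 95.0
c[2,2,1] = 83.0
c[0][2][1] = 95.0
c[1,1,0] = 37.0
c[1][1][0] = 37.0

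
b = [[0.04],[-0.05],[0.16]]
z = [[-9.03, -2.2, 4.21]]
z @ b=[[0.42]]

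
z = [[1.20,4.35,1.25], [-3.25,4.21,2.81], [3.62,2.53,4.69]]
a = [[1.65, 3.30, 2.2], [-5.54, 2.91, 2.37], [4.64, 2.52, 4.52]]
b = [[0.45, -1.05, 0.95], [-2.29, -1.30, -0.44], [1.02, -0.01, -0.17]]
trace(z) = 10.10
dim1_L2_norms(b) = [1.49, 2.67, 1.03]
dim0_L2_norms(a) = [7.41, 5.07, 5.56]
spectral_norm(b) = 2.81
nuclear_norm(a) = 16.07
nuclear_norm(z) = 15.66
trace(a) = 9.08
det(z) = 96.39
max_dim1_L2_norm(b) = 2.67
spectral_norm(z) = 8.24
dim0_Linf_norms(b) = [2.29, 1.3, 0.95]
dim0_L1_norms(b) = [3.76, 2.36, 1.56]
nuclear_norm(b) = 4.84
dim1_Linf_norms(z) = [4.35, 4.21, 4.69]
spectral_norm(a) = 8.01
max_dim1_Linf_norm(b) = 2.29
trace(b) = -1.02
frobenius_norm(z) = 9.98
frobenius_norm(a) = 10.56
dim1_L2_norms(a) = [4.3, 6.69, 6.95]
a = z + b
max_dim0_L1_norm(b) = 3.76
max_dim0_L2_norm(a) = 7.41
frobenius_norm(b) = 3.23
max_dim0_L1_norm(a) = 11.83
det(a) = 70.35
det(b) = 2.26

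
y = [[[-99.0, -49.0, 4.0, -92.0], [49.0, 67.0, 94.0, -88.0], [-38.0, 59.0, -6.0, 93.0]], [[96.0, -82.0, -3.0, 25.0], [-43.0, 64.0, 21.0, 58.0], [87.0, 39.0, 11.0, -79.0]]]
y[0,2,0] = -38.0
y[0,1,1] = 67.0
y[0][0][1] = -49.0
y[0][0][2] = 4.0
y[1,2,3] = -79.0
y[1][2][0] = 87.0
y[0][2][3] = 93.0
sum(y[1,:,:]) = 194.0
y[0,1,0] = 49.0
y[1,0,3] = 25.0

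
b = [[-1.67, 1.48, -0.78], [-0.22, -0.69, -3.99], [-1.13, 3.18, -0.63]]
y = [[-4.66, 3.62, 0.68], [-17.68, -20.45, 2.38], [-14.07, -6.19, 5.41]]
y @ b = [[6.22, -7.23, -11.24], [31.34, -4.49, 93.89], [18.75, 0.65, 32.26]]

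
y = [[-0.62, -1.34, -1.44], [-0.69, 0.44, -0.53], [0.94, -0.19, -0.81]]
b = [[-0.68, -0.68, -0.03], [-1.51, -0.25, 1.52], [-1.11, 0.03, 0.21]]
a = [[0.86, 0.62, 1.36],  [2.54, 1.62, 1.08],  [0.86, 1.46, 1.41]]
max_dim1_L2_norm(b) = 2.16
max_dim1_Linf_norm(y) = 1.44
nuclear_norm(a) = 5.64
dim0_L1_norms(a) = [4.26, 3.7, 3.85]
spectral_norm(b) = 2.44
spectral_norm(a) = 4.09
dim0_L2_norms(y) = [1.32, 1.42, 1.74]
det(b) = 1.01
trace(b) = -0.72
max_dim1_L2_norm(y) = 2.06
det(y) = 2.11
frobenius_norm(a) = 4.25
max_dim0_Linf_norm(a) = 2.54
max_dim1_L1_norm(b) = 3.28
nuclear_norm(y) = 4.18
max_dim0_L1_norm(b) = 3.3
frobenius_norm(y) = 2.60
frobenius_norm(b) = 2.62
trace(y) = -0.99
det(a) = 2.11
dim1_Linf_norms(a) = [1.36, 2.54, 1.46]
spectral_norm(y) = 2.14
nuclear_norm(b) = 3.76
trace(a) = 3.89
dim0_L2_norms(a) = [2.82, 2.27, 2.24]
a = b @ y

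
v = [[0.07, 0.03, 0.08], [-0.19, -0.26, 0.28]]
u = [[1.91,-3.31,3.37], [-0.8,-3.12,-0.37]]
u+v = [[1.98, -3.28, 3.45], [-0.99, -3.38, -0.09]]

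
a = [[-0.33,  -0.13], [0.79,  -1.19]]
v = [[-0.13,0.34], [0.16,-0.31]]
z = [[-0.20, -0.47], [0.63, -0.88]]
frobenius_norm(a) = 1.47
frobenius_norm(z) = 1.20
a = v + z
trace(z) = -1.08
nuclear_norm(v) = 0.53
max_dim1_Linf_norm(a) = 1.19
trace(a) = -1.52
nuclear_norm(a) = 1.78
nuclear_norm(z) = 1.54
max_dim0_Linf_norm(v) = 0.34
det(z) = 0.47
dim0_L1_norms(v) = [0.29, 0.65]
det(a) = 0.50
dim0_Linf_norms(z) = [0.63, 0.88]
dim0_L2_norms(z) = [0.66, 1.0]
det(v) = -0.01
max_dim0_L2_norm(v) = 0.46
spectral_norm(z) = 1.12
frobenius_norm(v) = 0.50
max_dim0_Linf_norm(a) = 1.19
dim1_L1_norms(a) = [0.46, 1.98]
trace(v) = -0.44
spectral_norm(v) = 0.50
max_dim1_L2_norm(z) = 1.08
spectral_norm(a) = 1.43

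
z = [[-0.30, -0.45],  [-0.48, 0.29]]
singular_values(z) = [0.57, 0.53]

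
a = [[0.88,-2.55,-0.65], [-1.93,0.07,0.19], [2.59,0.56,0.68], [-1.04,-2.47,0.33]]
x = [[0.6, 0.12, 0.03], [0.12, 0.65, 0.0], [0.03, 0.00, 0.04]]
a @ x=[[0.20, -1.55, 0.0], [-1.14, -0.19, -0.05], [1.64, 0.67, 0.1], [-0.91, -1.73, -0.02]]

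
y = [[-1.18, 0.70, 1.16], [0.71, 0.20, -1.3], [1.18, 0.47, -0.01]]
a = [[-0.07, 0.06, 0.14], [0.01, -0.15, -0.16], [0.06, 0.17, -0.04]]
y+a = [[-1.25, 0.76, 1.3], [0.72, 0.05, -1.46], [1.24, 0.64, -0.05]]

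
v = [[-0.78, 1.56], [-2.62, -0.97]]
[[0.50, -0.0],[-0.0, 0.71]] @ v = [[-0.39, 0.78],[-1.86, -0.69]]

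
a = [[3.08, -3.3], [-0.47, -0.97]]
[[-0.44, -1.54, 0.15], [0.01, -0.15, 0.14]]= a @[[-0.10, -0.22, -0.07], [0.04, 0.26, -0.11]]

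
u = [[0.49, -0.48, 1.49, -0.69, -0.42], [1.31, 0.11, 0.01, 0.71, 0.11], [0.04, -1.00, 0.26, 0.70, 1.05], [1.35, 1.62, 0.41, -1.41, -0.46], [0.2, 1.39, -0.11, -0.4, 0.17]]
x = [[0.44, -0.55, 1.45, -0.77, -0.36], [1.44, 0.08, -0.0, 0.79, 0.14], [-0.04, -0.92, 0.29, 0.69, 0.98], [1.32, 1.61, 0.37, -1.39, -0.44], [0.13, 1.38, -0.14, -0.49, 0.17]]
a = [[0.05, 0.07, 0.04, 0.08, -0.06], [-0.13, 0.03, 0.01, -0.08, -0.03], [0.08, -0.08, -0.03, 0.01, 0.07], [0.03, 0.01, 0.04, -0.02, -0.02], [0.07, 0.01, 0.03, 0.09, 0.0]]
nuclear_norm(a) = 0.47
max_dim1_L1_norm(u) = 5.25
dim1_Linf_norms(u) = [1.49, 1.31, 1.05, 1.62, 1.39]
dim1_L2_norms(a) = [0.14, 0.16, 0.14, 0.06, 0.12]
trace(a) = 0.03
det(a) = -0.00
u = x + a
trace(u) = -0.38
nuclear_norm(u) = 7.92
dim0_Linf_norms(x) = [1.44, 1.61, 1.45, 1.39, 0.98]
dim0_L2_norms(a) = [0.18, 0.11, 0.07, 0.15, 0.1]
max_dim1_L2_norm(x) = 2.57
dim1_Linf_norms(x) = [1.45, 1.44, 0.98, 1.61, 1.38]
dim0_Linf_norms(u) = [1.35, 1.62, 1.49, 1.41, 1.05]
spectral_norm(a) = 0.22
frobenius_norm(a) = 0.28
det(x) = 2.30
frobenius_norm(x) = 4.15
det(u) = 2.97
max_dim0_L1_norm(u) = 4.6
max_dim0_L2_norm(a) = 0.18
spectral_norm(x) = 3.11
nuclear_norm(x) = 7.89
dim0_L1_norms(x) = [3.37, 4.54, 2.25, 4.13, 2.09]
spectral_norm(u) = 3.17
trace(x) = -0.41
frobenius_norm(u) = 4.15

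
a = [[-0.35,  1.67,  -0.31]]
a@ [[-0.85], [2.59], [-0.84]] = [[4.88]]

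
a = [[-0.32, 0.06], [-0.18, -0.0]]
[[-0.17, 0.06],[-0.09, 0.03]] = a @ [[0.52,-0.19],  [0.02,-0.01]]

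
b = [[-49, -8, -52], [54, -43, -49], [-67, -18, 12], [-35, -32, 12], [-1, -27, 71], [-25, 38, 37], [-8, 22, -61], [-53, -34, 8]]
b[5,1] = 38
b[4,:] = [-1, -27, 71]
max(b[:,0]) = 54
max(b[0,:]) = -8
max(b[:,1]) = 38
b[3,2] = 12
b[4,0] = -1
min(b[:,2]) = -61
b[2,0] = -67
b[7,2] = 8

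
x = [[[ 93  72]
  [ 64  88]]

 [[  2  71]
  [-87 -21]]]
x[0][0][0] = 93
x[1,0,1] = 71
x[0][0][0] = 93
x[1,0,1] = 71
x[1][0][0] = 2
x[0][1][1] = 88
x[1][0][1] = 71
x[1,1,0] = -87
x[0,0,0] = 93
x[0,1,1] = 88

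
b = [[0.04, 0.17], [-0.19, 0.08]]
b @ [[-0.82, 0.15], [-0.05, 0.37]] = [[-0.04, 0.07], [0.15, 0.00]]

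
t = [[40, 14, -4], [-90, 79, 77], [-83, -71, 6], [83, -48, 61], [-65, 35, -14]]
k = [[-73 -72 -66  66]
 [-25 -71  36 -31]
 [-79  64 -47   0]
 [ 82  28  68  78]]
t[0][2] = -4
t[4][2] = -14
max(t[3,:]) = 83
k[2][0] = -79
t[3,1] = -48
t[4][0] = -65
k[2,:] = [-79, 64, -47, 0]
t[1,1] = 79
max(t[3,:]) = 83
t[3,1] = -48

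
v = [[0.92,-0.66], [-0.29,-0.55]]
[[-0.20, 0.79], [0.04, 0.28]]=v @ [[-0.2, 0.36], [0.03, -0.7]]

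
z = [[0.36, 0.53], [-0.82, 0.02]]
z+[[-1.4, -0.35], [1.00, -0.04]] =[[-1.04, 0.18], [0.18, -0.02]]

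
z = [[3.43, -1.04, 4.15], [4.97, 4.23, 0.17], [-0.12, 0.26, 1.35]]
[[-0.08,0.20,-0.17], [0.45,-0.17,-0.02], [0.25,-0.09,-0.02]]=z @ [[-0.11, 0.07, -0.02], [0.23, -0.12, 0.02], [0.13, -0.04, -0.02]]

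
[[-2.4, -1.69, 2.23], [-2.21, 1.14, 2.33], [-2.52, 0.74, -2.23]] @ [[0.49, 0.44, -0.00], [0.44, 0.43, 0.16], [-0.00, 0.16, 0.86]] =[[-1.92, -1.43, 1.65], [-0.58, -0.11, 2.19], [-0.91, -1.15, -1.80]]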